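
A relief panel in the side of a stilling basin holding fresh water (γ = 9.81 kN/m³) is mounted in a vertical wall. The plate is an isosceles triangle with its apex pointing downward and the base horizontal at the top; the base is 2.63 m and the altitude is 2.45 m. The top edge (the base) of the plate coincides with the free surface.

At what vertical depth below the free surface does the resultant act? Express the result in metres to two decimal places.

γ = 9.81 kN/m³.
With the apex down, the centroid sits h/3 = 2.45/3 = 0.816667 m below the base (the top edge), so the centroid depth is h_c = 0.816667 m.
A = ½ × 2.63 × 2.45 = 3.22175 m².
Resultant F = γ·h_c·A = 9.81 × 0.816667 × 3.22175 = 25.8111 kN.
I_c = b·h³/36 = 2.63 × 2.45³/36 = 1.07436 m⁴.
Centre of pressure: y_p = y_c + I_c/(y_c·A) = 0.816667 + 1.07436/(0.816667 × 3.22175) = 0.816667 + 0.408332 = 1.225 m along the plane.

h_p = 1.23 m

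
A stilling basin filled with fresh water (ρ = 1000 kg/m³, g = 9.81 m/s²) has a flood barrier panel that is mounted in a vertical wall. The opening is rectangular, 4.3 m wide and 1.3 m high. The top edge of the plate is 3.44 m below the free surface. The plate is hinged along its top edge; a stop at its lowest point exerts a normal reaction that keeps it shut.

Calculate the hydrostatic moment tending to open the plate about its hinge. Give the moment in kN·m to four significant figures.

M ≈ 153.5 kN·m

γ = ρg = 1000 × 9.81 = 9810 N/m³ = 9.81 kN/m³.
The centroid lies 1.3/2 = 0.65 m below the top edge, so the centroid depth is h_c = 3.44 + 0.65 = 4.09 m.
A = 4.3 × 1.3 = 5.59 m².
Resultant F = γ·h_c·A = 9.81 × 4.09 × 5.59 = 224.287 kN.
I_c = b·h³/12 = 4.3 × 1.3³/12 = 0.787258 m⁴.
Centre of pressure: y_p = y_c + I_c/(y_c·A) = 4.09 + 0.787258/(4.09 × 5.59) = 4.09 + 0.0344336 = 4.12443 m along the plane.
The resultant acts 0.65 + 0.0344336 = 0.684434 m (along the plate) below the hinge at the top edge, so the moment about the hinge is M = F × 0.684434 = 224.287 × 0.684434 = 153.51 kN·m.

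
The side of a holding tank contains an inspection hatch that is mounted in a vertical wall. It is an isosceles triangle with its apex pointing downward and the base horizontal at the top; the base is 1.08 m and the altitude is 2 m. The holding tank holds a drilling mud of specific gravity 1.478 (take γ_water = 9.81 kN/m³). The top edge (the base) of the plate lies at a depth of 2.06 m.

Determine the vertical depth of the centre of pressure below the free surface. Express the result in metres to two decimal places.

γ = 1.478 × 9.81 = 14.49918 kN/m³.
With the apex down, the centroid sits h/3 = 2/3 = 0.666667 m below the base (the top edge), so the centroid depth is h_c = 2.06 + 0.666667 = 2.72667 m.
A = ½ × 1.08 × 2 = 1.08 m².
Resultant F = γ·h_c·A = 14.49918 × 2.72667 × 1.08 = 42.6972 kN.
I_c = b·h³/36 = 1.08 × 2³/36 = 0.24 m⁴.
Centre of pressure: y_p = y_c + I_c/(y_c·A) = 2.72667 + 0.24/(2.72667 × 1.08) = 2.72667 + 0.0814995 = 2.80817 m along the plane.

h_p = 2.81 m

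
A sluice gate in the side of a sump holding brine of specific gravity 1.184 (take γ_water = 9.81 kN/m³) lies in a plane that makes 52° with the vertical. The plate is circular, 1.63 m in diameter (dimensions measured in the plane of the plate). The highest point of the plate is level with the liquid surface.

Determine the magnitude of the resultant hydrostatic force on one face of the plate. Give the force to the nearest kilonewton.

F ≈ 12 kN

γ = 1.184 × 9.81 = 11.61504 kN/m³.
The plate makes 52° with the vertical, i.e. θ = 90° − 52° = 38° to the horizontal. Measuring y along the incline from the free-surface line, vertical depth h = y·sinθ with sinθ = 0.615661.
The centroid is at the centre, 0.815 m below the top of the plate, so y_c = 0.815 m and h_c = 0.815 × 0.615661 = 0.501764 m.
A = π(0.815)² = 2.08672 m².
Resultant F = γ·h_c·A = 11.61504 × 0.501764 × 2.08672 = 12.1614 kN.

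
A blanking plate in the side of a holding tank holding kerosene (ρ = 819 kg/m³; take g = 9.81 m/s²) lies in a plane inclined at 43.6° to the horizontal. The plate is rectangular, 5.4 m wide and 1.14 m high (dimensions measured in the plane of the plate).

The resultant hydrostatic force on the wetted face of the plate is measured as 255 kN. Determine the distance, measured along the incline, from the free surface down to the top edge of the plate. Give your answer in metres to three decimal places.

y_top ≈ 6.906 m

γ = ρg = 819 × 9.81 / 1000 = 8.03439 kN/m³.
A = 5.4 × 1.14 = 6.156 m².
From F = γ·h_c·A, the centroid depth is h_c = 255/(8.03439 × 6.156) = 5.15571 m.
Let θ = 43.6° be the plate's angle to the horizontal; measure y along the incline from where the plane meets the free surface. Vertical depth h = y·sinθ with sinθ = 0.689620.
Along the incline, y_c = h_c/sinθ = 5.15571/0.689620 = 7.47616 m.
The centroid lies 1.14/2 = 0.57 m below the top edge, so the top edge sits at y_top = 7.47616 − 0.57 = 6.90616 m along the incline.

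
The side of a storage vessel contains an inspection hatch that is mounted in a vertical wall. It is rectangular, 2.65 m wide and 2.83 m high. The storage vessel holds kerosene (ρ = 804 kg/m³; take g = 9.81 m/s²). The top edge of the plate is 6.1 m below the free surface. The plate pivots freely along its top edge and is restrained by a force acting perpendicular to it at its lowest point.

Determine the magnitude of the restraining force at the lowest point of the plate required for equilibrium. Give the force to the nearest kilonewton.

γ = ρg = 804 × 9.81 / 1000 = 7.88724 kN/m³.
The centroid lies 2.83/2 = 1.415 m below the top edge, so the centroid depth is h_c = 6.1 + 1.415 = 7.515 m.
A = 2.65 × 2.83 = 7.4995 m².
Resultant F = γ·h_c·A = 7.88724 × 7.515 × 7.4995 = 444.515 kN.
I_c = b·h³/12 = 2.65 × 2.83³/12 = 5.00523 m⁴.
Centre of pressure: y_p = y_c + I_c/(y_c·A) = 7.515 + 5.00523/(7.515 × 7.4995) = 7.515 + 0.0888102 = 7.60381 m along the plane.
The resultant acts 1.415 + 0.0888102 = 1.50381 m (along the plate) below the hinge at the top edge, so the moment about the hinge is M = F × 1.50381 = 444.515 × 1.50381 = 668.466 kN·m.
A normal force at the bottom, 2.83 m from the hinge, must supply this moment: P = 668.466/2.83 = 236.207 kN.

P ≈ 236 kN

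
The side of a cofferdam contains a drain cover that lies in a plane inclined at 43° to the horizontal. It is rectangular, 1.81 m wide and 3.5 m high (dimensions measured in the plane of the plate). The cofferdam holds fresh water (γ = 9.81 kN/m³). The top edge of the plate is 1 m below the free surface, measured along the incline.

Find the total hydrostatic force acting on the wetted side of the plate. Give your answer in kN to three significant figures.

F ≈ 117 kN

γ = 9.81 kN/m³.
Let θ = 43° be the plate's angle to the horizontal; measure y along the incline from where the plane meets the free surface. Vertical depth h = y·sinθ with sinθ = 0.681998.
The centroid lies 3.5/2 = 1.75 m below the top edge, so y_c = 1 + 1.75 = 2.75 m and h_c = 2.75 × 0.681998 = 1.87549 m.
A = 1.81 × 3.5 = 6.335 m².
Resultant F = γ·h_c·A = 9.81 × 1.87549 × 6.335 = 116.555 kN.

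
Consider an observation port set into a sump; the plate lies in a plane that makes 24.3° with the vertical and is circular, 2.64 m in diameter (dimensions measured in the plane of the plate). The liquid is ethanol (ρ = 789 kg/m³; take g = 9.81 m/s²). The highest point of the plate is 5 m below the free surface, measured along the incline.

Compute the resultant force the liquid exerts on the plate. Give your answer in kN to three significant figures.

F ≈ 244 kN

γ = ρg = 789 × 9.81 / 1000 = 7.74009 kN/m³.
The plate makes 24.3° with the vertical, i.e. θ = 90° − 24.3° = 65.7° to the horizontal. Measuring y along the incline from the free-surface line, vertical depth h = y·sinθ with sinθ = 0.911403.
The centroid is at the centre, 1.32 m below the top of the plate, so y_c = 5 + 1.32 = 6.32 m and h_c = 6.32 × 0.911403 = 5.76007 m.
A = π(1.32)² = 5.47391 m².
Resultant F = γ·h_c·A = 7.74009 × 5.76007 × 5.47391 = 244.046 kN.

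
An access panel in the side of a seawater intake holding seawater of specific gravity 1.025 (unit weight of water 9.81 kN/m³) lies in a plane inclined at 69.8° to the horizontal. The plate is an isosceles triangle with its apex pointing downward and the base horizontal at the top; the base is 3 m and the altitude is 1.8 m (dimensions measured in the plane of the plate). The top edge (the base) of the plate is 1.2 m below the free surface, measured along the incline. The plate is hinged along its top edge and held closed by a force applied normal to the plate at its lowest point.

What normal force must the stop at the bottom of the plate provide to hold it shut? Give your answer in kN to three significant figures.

P ≈ 17.8 kN

γ = 1.025 × 9.81 = 10.05525 kN/m³.
Let θ = 69.8° be the plate's angle to the horizontal; measure y along the incline from where the plane meets the free surface. Vertical depth h = y·sinθ with sinθ = 0.938493.
With the apex down, the centroid sits h/3 = 1.8/3 = 0.6 m below the base (the top edge), so y_c = 1.2 + 0.6 = 1.8 m and h_c = 1.8 × 0.938493 = 1.68929 m.
A = ½ × 3 × 1.8 = 2.7 m².
Resultant F = γ·h_c·A = 10.05525 × 1.68929 × 2.7 = 45.8628 kN.
I_c = b·h³/36 = 3 × 1.8³/36 = 0.486 m⁴.
Centre of pressure: y_p = y_c + I_c/(y_c·A) = 1.8 + 0.486/(1.8 × 2.7) = 1.8 + 0.1 = 1.9 m along the plane.
The resultant acts 0.6 + 0.1 = 0.7 m (along the plate) below the hinge at the top edge, so the moment about the hinge is M = F × 0.7 = 45.8628 × 0.7 = 32.104 kN·m.
A normal force at the bottom, 1.8 m from the hinge, must supply this moment: P = 32.104/1.8 = 17.8356 kN.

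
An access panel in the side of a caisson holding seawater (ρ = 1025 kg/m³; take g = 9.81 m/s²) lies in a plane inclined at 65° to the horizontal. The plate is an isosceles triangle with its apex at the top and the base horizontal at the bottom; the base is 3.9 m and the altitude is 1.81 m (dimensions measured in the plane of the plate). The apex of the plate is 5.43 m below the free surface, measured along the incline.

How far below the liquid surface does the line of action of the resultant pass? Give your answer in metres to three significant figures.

h_p = 6.04 m

γ = ρg = 1025 × 9.81 / 1000 = 10.05525 kN/m³.
Let θ = 65° be the plate's angle to the horizontal; measure y along the incline from where the plane meets the free surface. Vertical depth h = y·sinθ with sinθ = 0.906308.
With the apex up, the centroid sits 2h/3 = 2 × 1.81/3 = 1.20667 m below the apex, so y_c = 5.43 + 1.20667 = 6.63667 m and h_c = 6.63667 × 0.906308 = 6.01487 m.
A = ½ × 3.9 × 1.81 = 3.5295 m².
Resultant F = γ·h_c·A = 10.05525 × 6.01487 × 3.5295 = 213.468 kN.
I_c = b·h³/36 = 3.9 × 1.81³/36 = 0.642389 m⁴.
Centre of pressure: y_p = y_c + I_c/(y_c·A) = 6.63667 + 0.642389/(6.63667 × 3.5295) = 6.63667 + 0.0274242 = 6.66409 m along the plane.
Vertically, h_p = y_p·sinθ = 6.66409 × 0.906308 = 6.03972 m.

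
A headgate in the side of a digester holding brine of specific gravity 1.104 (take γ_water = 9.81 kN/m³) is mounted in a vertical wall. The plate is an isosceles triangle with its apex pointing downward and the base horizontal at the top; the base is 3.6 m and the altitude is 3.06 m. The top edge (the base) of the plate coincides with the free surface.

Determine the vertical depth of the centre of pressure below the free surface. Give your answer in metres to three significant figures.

h_p = 1.53 m

γ = 1.104 × 9.81 = 10.83024 kN/m³.
With the apex down, the centroid sits h/3 = 3.06/3 = 1.02 m below the base (the top edge), so the centroid depth is h_c = 1.02 m.
A = ½ × 3.6 × 3.06 = 5.508 m².
Resultant F = γ·h_c·A = 10.83024 × 1.02 × 5.508 = 60.846 kN.
I_c = b·h³/36 = 3.6 × 3.06³/36 = 2.86526 m⁴.
Centre of pressure: y_p = y_c + I_c/(y_c·A) = 1.02 + 2.86526/(1.02 × 5.508) = 1.02 + 0.51 = 1.53 m along the plane.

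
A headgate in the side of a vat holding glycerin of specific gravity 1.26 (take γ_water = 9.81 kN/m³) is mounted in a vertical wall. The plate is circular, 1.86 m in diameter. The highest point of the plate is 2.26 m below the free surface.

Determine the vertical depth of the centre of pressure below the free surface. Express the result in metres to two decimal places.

γ = 1.26 × 9.81 = 12.3606 kN/m³.
The centroid is at the centre, 0.93 m below the top of the plate, so the centroid depth is h_c = 2.26 + 0.93 = 3.19 m.
A = π(0.93)² = 2.71716 m².
Resultant F = γ·h_c·A = 12.3606 × 3.19 × 2.71716 = 107.138 kN.
I_c = πr⁴/4 = π × 0.93⁴/4 = 0.587519 m⁴.
Centre of pressure: y_p = y_c + I_c/(y_c·A) = 3.19 + 0.587519/(3.19 × 2.71716) = 3.19 + 0.0677823 = 3.25778 m along the plane.

h_p = 3.26 m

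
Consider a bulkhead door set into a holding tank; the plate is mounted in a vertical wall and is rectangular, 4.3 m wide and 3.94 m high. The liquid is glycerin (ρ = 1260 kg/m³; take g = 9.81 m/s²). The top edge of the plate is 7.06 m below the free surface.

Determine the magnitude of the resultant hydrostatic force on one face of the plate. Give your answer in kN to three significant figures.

F ≈ 1890 kN

γ = ρg = 1260 × 9.81 / 1000 = 12.3606 kN/m³.
The centroid lies 3.94/2 = 1.97 m below the top edge, so the centroid depth is h_c = 7.06 + 1.97 = 9.03 m.
A = 4.3 × 3.94 = 16.942 m².
Resultant F = γ·h_c·A = 12.3606 × 9.03 × 16.942 = 1891 kN.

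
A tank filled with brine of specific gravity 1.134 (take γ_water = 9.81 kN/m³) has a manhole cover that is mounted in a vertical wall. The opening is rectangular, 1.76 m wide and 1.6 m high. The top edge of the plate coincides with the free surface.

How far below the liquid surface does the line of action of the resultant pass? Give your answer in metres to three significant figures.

h_p = 1.07 m

γ = 1.134 × 9.81 = 11.12454 kN/m³.
The centroid lies 1.6/2 = 0.8 m below the top edge, so the centroid depth is h_c = 0.8 m.
A = 1.76 × 1.6 = 2.816 m².
Resultant F = γ·h_c·A = 11.12454 × 0.8 × 2.816 = 25.0614 kN.
I_c = b·h³/12 = 1.76 × 1.6³/12 = 0.600747 m⁴.
Centre of pressure: y_p = y_c + I_c/(y_c·A) = 0.8 + 0.600747/(0.8 × 2.816) = 0.8 + 0.266667 = 1.06667 m along the plane.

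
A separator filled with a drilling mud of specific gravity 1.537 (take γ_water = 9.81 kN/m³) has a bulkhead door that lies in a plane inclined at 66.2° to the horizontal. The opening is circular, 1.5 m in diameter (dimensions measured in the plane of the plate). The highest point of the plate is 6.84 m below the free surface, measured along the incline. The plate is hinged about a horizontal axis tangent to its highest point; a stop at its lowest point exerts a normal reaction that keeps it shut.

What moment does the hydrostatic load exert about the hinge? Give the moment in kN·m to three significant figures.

M ≈ 142 kN·m

γ = 1.537 × 9.81 = 15.07797 kN/m³.
Let θ = 66.2° be the plate's angle to the horizontal; measure y along the incline from where the plane meets the free surface. Vertical depth h = y·sinθ with sinθ = 0.914960.
The centroid is at the centre, 0.75 m below the top of the plate, so y_c = 6.84 + 0.75 = 7.59 m and h_c = 7.59 × 0.914960 = 6.94455 m.
A = π(0.75)² = 1.76715 m².
Resultant F = γ·h_c·A = 15.07797 × 6.94455 × 1.76715 = 185.038 kN.
I_c = πr⁴/4 = π × 0.75⁴/4 = 0.248505 m⁴.
Centre of pressure: y_p = y_c + I_c/(y_c·A) = 7.59 + 0.248505/(7.59 × 1.76715) = 7.59 + 0.0185276 = 7.60853 m along the plane.
The resultant acts 0.75 + 0.0185276 = 0.768528 m (along the plate) below the hinge at the top edge, so the moment about the hinge is M = F × 0.768528 = 185.038 × 0.768528 = 142.207 kN·m.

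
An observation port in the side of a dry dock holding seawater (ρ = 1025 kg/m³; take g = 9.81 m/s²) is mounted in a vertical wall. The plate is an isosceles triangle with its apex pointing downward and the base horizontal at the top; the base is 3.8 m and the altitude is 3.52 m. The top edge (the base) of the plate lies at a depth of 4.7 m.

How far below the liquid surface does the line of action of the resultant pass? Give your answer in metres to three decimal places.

h_p = 5.991 m

γ = ρg = 1025 × 9.81 / 1000 = 10.05525 kN/m³.
With the apex down, the centroid sits h/3 = 3.52/3 = 1.17333 m below the base (the top edge), so the centroid depth is h_c = 4.7 + 1.17333 = 5.87333 m.
A = ½ × 3.8 × 3.52 = 6.688 m².
Resultant F = γ·h_c·A = 10.05525 × 5.87333 × 6.688 = 394.979 kN.
I_c = b·h³/36 = 3.8 × 3.52³/36 = 4.60372 m⁴.
Centre of pressure: y_p = y_c + I_c/(y_c·A) = 5.87333 + 4.60372/(5.87333 × 6.688) = 5.87333 + 0.1172 = 5.99053 m along the plane.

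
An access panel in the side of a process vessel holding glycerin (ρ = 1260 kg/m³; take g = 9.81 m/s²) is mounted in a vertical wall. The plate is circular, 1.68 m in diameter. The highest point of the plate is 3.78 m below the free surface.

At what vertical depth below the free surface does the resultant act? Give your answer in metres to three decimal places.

γ = ρg = 1260 × 9.81 / 1000 = 12.3606 kN/m³.
The centroid is at the centre, 0.84 m below the top of the plate, so the centroid depth is h_c = 3.78 + 0.84 = 4.62 m.
A = π(0.84)² = 2.21671 m².
Resultant F = γ·h_c·A = 12.3606 × 4.62 × 2.21671 = 126.587 kN.
I_c = πr⁴/4 = π × 0.84⁴/4 = 0.391027 m⁴.
Centre of pressure: y_p = y_c + I_c/(y_c·A) = 4.62 + 0.391027/(4.62 × 2.21671) = 4.62 + 0.0381818 = 4.65818 m along the plane.

h_p = 4.658 m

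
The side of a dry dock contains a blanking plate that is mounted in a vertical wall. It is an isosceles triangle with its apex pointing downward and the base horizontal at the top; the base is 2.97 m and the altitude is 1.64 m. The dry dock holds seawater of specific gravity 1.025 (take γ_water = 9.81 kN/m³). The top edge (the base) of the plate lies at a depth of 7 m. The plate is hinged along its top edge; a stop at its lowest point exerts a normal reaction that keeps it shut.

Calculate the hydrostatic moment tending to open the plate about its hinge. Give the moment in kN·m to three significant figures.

γ = 1.025 × 9.81 = 10.05525 kN/m³.
With the apex down, the centroid sits h/3 = 1.64/3 = 0.546667 m below the base (the top edge), so the centroid depth is h_c = 7 + 0.546667 = 7.54667 m.
A = ½ × 2.97 × 1.64 = 2.4354 m².
Resultant F = γ·h_c·A = 10.05525 × 7.54667 × 2.4354 = 184.807 kN.
I_c = b·h³/36 = 2.97 × 1.64³/36 = 0.363903 m⁴.
Centre of pressure: y_p = y_c + I_c/(y_c·A) = 7.54667 + 0.363903/(7.54667 × 2.4354) = 7.54667 + 0.0197998 = 7.56647 m along the plane.
The resultant acts 0.546667 + 0.0197998 = 0.566467 m (along the plate) below the hinge at the top edge, so the moment about the hinge is M = F × 0.566467 = 184.807 × 0.566467 = 104.687 kN·m.

M ≈ 105 kN·m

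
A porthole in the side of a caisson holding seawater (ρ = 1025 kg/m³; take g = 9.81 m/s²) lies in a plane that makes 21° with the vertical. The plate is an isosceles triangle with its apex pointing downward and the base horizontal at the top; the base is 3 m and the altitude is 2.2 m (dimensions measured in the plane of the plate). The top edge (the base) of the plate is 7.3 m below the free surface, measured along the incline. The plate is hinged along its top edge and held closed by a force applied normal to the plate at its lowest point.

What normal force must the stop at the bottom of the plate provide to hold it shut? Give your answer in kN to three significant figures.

γ = ρg = 1025 × 9.81 / 1000 = 10.05525 kN/m³.
The plate makes 21° with the vertical, i.e. θ = 90° − 21° = 69° to the horizontal. Measuring y along the incline from the free-surface line, vertical depth h = y·sinθ with sinθ = 0.933580.
With the apex down, the centroid sits h/3 = 2.2/3 = 0.733333 m below the base (the top edge), so y_c = 7.3 + 0.733333 = 8.03333 m and h_c = 8.03333 × 0.933580 = 7.49976 m.
A = ½ × 3 × 2.2 = 3.3 m².
Resultant F = γ·h_c·A = 10.05525 × 7.49976 × 3.3 = 248.859 kN.
I_c = b·h³/36 = 3 × 2.2³/36 = 0.887333 m⁴.
Centre of pressure: y_p = y_c + I_c/(y_c·A) = 8.03333 + 0.887333/(8.03333 × 3.3) = 8.03333 + 0.0334716 = 8.0668 m along the plane.
The resultant acts 0.733333 + 0.0334716 = 0.766805 m (along the plate) below the hinge at the top edge, so the moment about the hinge is M = F × 0.766805 = 248.859 × 0.766805 = 190.826 kN·m.
A normal force at the bottom, 2.2 m from the hinge, must supply this moment: P = 190.826/2.2 = 86.7391 kN.

P ≈ 86.7 kN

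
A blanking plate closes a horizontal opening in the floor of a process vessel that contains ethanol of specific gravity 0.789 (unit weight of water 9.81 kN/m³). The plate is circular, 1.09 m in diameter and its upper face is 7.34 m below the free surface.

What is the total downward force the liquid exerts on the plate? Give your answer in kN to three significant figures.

F ≈ 53.0 kN

γ = 0.789 × 9.81 = 7.74009 kN/m³.
The plate is horizontal, so pressure is uniform at p = γ·h = 7.74009 × 7.34 = 56.8123 kN/m².
A = π(0.545)² = 0.933132 m².
F = p·A = 56.8123 × 0.933132 = 53.0134 kN.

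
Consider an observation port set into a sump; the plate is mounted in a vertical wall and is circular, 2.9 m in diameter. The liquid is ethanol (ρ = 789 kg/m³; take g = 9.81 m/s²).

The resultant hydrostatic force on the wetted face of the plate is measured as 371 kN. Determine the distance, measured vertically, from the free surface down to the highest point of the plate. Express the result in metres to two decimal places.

d_top ≈ 5.81 m

γ = ρg = 789 × 9.81 / 1000 = 7.74009 kN/m³.
A = π(1.45)² = 6.6052 m².
From F = γ·h_c·A, the centroid depth is h_c = 371/(7.74009 × 6.6052) = 7.25675 m.
The centroid is at the centre, 1.45 m below the top of the plate, so the highest point sits at h_top = 7.25675 − 1.45 = 5.80675 m below the surface.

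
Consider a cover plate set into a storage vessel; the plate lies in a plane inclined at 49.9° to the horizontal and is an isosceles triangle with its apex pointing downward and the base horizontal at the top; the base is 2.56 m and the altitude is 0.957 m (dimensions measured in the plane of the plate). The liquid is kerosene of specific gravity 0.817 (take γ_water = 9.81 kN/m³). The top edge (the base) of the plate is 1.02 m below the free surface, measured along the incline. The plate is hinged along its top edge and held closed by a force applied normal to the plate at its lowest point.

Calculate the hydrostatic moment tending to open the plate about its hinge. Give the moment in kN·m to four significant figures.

γ = 0.817 × 9.81 = 8.01477 kN/m³.
Let θ = 49.9° be the plate's angle to the horizontal; measure y along the incline from where the plane meets the free surface. Vertical depth h = y·sinθ with sinθ = 0.764921.
With the apex down, the centroid sits h/3 = 0.957/3 = 0.319 m below the base (the top edge), so y_c = 1.02 + 0.319 = 1.339 m and h_c = 1.339 × 0.764921 = 1.02423 m.
A = ½ × 2.56 × 0.957 = 1.22496 m².
Resultant F = γ·h_c·A = 8.01477 × 1.02423 × 1.22496 = 10.0557 kN.
I_c = b·h³/36 = 2.56 × 0.957³/36 = 0.0623266 m⁴.
Centre of pressure: y_p = y_c + I_c/(y_c·A) = 1.339 + 0.0623266/(1.339 × 1.22496) = 1.339 + 0.0379989 = 1.377 m along the plane.
The resultant acts 0.319 + 0.0379989 = 0.356999 m (along the plate) below the hinge at the top edge, so the moment about the hinge is M = F × 0.356999 = 10.0557 × 0.356999 = 3.58987 kN·m.

M ≈ 3.590 kN·m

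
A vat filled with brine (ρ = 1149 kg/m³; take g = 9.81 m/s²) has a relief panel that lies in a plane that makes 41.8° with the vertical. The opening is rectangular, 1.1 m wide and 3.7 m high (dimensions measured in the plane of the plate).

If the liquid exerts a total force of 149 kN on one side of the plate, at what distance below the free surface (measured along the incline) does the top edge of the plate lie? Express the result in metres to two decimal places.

y_top ≈ 2.51 m

γ = ρg = 1149 × 9.81 / 1000 = 11.27169 kN/m³.
A = 1.1 × 3.7 = 4.07 m².
From F = γ·h_c·A, the centroid depth is h_c = 149/(11.27169 × 4.07) = 3.2479 m.
The plate makes 41.8° with the vertical, i.e. θ = 90° − 41.8° = 48.2° to the horizontal. Measuring y along the incline from the free-surface line, vertical depth h = y·sinθ with sinθ = 0.745476.
Along the incline, y_c = h_c/sinθ = 3.2479/0.745476 = 4.35681 m.
The centroid lies 3.7/2 = 1.85 m below the top edge, so the top edge sits at y_top = 4.35681 − 1.85 = 2.50681 m along the incline.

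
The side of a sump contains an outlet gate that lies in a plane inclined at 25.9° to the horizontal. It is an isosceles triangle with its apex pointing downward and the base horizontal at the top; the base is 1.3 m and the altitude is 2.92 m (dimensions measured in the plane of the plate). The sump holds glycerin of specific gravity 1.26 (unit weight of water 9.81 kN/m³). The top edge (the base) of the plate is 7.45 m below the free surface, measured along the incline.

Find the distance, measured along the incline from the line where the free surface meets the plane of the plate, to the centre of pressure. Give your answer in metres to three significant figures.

y_p = 8.48 m

γ = 1.26 × 9.81 = 12.3606 kN/m³.
Let θ = 25.9° be the plate's angle to the horizontal; measure y along the incline from where the plane meets the free surface. Vertical depth h = y·sinθ with sinθ = 0.436802.
With the apex down, the centroid sits h/3 = 2.92/3 = 0.973333 m below the base (the top edge), so y_c = 7.45 + 0.973333 = 8.42333 m and h_c = 8.42333 × 0.436802 = 3.67933 m.
A = ½ × 1.3 × 2.92 = 1.898 m².
Resultant F = γ·h_c·A = 12.3606 × 3.67933 × 1.898 = 86.3186 kN.
I_c = b·h³/36 = 1.3 × 2.92³/36 = 0.899062 m⁴.
Centre of pressure: y_p = y_c + I_c/(y_c·A) = 8.42333 + 0.899062/(8.42333 × 1.898) = 8.42333 + 0.0562354 = 8.47957 m along the plane.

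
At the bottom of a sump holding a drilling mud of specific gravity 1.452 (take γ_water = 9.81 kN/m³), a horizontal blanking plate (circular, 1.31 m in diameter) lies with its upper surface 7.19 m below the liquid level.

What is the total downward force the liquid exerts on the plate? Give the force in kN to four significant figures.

γ = 1.452 × 9.81 = 14.24412 kN/m³.
The plate is horizontal, so pressure is uniform at p = γ·h = 14.24412 × 7.19 = 102.415 kN/m².
A = π(0.655)² = 1.34782 m².
F = p·A = 102.415 × 1.34782 = 138.037 kN.

F ≈ 138.0 kN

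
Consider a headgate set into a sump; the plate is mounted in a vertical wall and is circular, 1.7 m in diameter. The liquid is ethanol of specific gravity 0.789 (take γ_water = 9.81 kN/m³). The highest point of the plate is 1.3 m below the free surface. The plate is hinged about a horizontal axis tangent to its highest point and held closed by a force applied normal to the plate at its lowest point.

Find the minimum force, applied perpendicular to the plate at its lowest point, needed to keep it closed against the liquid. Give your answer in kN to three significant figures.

P ≈ 20.8 kN

γ = 0.789 × 9.81 = 7.74009 kN/m³.
The centroid is at the centre, 0.85 m below the top of the plate, so the centroid depth is h_c = 1.3 + 0.85 = 2.15 m.
A = π(0.85)² = 2.2698 m².
Resultant F = γ·h_c·A = 7.74009 × 2.15 × 2.2698 = 37.7722 kN.
I_c = πr⁴/4 = π × 0.85⁴/4 = 0.409983 m⁴.
Centre of pressure: y_p = y_c + I_c/(y_c·A) = 2.15 + 0.409983/(2.15 × 2.2698) = 2.15 + 0.0840117 = 2.23401 m along the plane.
The resultant acts 0.85 + 0.0840117 = 0.934012 m (along the plate) below the hinge at the top edge, so the moment about the hinge is M = F × 0.934012 = 37.7722 × 0.934012 = 35.2797 kN·m.
A normal force at the bottom, 1.7 m from the hinge, must supply this moment: P = 35.2797/1.7 = 20.7528 kN.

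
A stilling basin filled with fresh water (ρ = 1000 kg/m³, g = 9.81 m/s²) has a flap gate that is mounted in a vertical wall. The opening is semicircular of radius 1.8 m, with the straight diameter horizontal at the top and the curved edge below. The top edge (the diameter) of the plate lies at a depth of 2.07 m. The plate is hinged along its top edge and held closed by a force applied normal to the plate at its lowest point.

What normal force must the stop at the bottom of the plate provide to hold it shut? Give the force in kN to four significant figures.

γ = ρg = 1000 × 9.81 = 9810 N/m³ = 9.81 kN/m³.
The centroid of a semicircle lies 4r/(3π) = 0.763944 m from the diameter, here below the top edge, so the centroid depth is h_c = 2.07 + 0.763944 = 2.83394 m.
A = πr²/2 = π × 1.8²/2 = 5.08938 m².
Resultant F = γ·h_c·A = 9.81 × 2.83394 × 5.08938 = 141.49 kN.
I_c = (π/8 − 8/(9π))·r⁴ = 0.109757 × 1.8⁴ = 1.15219 m⁴.
Centre of pressure: y_p = y_c + I_c/(y_c·A) = 2.83394 + 1.15219/(2.83394 × 5.08938) = 2.83394 + 0.0798856 = 2.91383 m along the plane.
The resultant acts 0.763944 + 0.0798856 = 0.84383 m (along the plate) below the hinge at the top edge, so the moment about the hinge is M = F × 0.84383 = 141.49 × 0.84383 = 119.394 kN·m.
A normal force at the bottom, 1.8 m from the hinge, must supply this moment: P = 119.394/1.8 = 66.33 kN.

P ≈ 66.33 kN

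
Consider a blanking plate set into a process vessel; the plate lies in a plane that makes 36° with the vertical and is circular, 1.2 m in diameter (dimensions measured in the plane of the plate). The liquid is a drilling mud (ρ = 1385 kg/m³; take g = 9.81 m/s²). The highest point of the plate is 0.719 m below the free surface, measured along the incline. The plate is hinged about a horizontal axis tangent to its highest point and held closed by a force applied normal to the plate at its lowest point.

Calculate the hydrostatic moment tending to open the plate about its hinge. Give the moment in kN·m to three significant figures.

γ = ρg = 1385 × 9.81 / 1000 = 13.58685 kN/m³.
The plate makes 36° with the vertical, i.e. θ = 90° − 36° = 54° to the horizontal. Measuring y along the incline from the free-surface line, vertical depth h = y·sinθ with sinθ = 0.809017.
The centroid is at the centre, 0.6 m below the top of the plate, so y_c = 0.719 + 0.6 = 1.319 m and h_c = 1.319 × 0.809017 = 1.06709 m.
A = π(0.6)² = 1.13097 m².
Resultant F = γ·h_c·A = 13.58685 × 1.06709 × 1.13097 = 16.3972 kN.
I_c = πr⁴/4 = π × 0.6⁴/4 = 0.101788 m⁴.
Centre of pressure: y_p = y_c + I_c/(y_c·A) = 1.319 + 0.101788/(1.319 × 1.13097) = 1.319 + 0.068234 = 1.38723 m along the plane.
The resultant acts 0.6 + 0.068234 = 0.668234 m (along the plate) below the hinge at the top edge, so the moment about the hinge is M = F × 0.668234 = 16.3972 × 0.668234 = 10.9572 kN·m.

M ≈ 11.0 kN·m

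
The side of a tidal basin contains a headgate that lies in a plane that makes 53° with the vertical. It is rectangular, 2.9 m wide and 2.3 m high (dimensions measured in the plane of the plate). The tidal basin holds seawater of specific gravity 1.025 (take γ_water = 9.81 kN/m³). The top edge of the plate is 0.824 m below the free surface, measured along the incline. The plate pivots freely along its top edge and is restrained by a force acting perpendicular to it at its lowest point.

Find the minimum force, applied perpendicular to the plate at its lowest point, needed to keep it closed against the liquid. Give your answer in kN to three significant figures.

P ≈ 47.6 kN

γ = 1.025 × 9.81 = 10.05525 kN/m³.
The plate makes 53° with the vertical, i.e. θ = 90° − 53° = 37° to the horizontal. Measuring y along the incline from the free-surface line, vertical depth h = y·sinθ with sinθ = 0.601815.
The centroid lies 2.3/2 = 1.15 m below the top edge, so y_c = 0.824 + 1.15 = 1.974 m and h_c = 1.974 × 0.601815 = 1.18798 m.
A = 2.9 × 2.3 = 6.67 m².
Resultant F = γ·h_c·A = 10.05525 × 1.18798 × 6.67 = 79.6761 kN.
I_c = b·h³/12 = 2.9 × 2.3³/12 = 2.94036 m⁴.
Centre of pressure: y_p = y_c + I_c/(y_c·A) = 1.974 + 2.94036/(1.974 × 6.67) = 1.974 + 0.22332 = 2.19732 m along the plane.
The resultant acts 1.15 + 0.22332 = 1.37332 m (along the plate) below the hinge at the top edge, so the moment about the hinge is M = F × 1.37332 = 79.6761 × 1.37332 = 109.421 kN·m.
A normal force at the bottom, 2.3 m from the hinge, must supply this moment: P = 109.421/2.3 = 47.5743 kN.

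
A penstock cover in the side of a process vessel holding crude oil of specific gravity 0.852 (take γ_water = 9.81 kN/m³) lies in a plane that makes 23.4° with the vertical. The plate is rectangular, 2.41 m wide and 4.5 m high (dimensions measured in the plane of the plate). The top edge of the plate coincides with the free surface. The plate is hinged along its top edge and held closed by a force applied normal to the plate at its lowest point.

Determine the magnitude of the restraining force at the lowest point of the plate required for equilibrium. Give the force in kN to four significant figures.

P ≈ 124.8 kN

γ = 0.852 × 9.81 = 8.35812 kN/m³.
The plate makes 23.4° with the vertical, i.e. θ = 90° − 23.4° = 66.6° to the horizontal. Measuring y along the incline from the free-surface line, vertical depth h = y·sinθ with sinθ = 0.917755.
The centroid lies 4.5/2 = 2.25 m below the top edge, so y_c = 2.25 m and h_c = 2.25 × 0.917755 = 2.06495 m.
A = 2.41 × 4.5 = 10.845 m².
Resultant F = γ·h_c·A = 8.35812 × 2.06495 × 10.845 = 187.175 kN.
I_c = b·h³/12 = 2.41 × 4.5³/12 = 18.3009 m⁴.
Centre of pressure: y_p = y_c + I_c/(y_c·A) = 2.25 + 18.3009/(2.25 × 10.845) = 2.25 + 0.749998 = 3 m along the plane.
The resultant acts 2.25 + 0.749998 = 3 m (along the plate) below the hinge at the top edge, so the moment about the hinge is M = F × 3 = 187.175 × 3 = 561.525 kN·m.
A normal force at the bottom, 4.5 m from the hinge, must supply this moment: P = 561.525/4.5 = 124.783 kN.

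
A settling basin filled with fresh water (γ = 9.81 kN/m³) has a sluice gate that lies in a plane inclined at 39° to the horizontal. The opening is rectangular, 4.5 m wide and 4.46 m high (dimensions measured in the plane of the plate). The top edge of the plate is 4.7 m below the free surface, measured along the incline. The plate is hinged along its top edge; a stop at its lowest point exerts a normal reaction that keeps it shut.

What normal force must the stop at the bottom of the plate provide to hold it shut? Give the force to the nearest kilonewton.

γ = 9.81 kN/m³.
Let θ = 39° be the plate's angle to the horizontal; measure y along the incline from where the plane meets the free surface. Vertical depth h = y·sinθ with sinθ = 0.629320.
The centroid lies 4.46/2 = 2.23 m below the top edge, so y_c = 4.7 + 2.23 = 6.93 m and h_c = 6.93 × 0.629320 = 4.36119 m.
A = 4.5 × 4.46 = 20.07 m².
Resultant F = γ·h_c·A = 9.81 × 4.36119 × 20.07 = 858.66 kN.
I_c = b·h³/12 = 4.5 × 4.46³/12 = 33.2687 m⁴.
Centre of pressure: y_p = y_c + I_c/(y_c·A) = 6.93 + 33.2687/(6.93 × 20.07) = 6.93 + 0.239197 = 7.1692 m along the plane.
The resultant acts 2.23 + 0.239197 = 2.4692 m (along the plate) below the hinge at the top edge, so the moment about the hinge is M = F × 2.4692 = 858.66 × 2.4692 = 2120.2 kN·m.
A normal force at the bottom, 4.46 m from the hinge, must supply this moment: P = 2120.2/4.46 = 475.381 kN.

P ≈ 475 kN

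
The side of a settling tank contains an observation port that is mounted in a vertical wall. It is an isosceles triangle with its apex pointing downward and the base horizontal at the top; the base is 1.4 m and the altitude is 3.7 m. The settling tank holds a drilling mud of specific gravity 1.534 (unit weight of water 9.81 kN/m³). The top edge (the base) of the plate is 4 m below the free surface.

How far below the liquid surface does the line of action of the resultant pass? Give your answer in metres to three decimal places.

γ = 1.534 × 9.81 = 15.04854 kN/m³.
With the apex down, the centroid sits h/3 = 3.7/3 = 1.23333 m below the base (the top edge), so the centroid depth is h_c = 4 + 1.23333 = 5.23333 m.
A = ½ × 1.4 × 3.7 = 2.59 m².
Resultant F = γ·h_c·A = 15.04854 × 5.23333 × 2.59 = 203.973 kN.
I_c = b·h³/36 = 1.4 × 3.7³/36 = 1.96984 m⁴.
Centre of pressure: y_p = y_c + I_c/(y_c·A) = 5.23333 + 1.96984/(5.23333 × 2.59) = 5.23333 + 0.145329 = 5.37866 m along the plane.

h_p = 5.379 m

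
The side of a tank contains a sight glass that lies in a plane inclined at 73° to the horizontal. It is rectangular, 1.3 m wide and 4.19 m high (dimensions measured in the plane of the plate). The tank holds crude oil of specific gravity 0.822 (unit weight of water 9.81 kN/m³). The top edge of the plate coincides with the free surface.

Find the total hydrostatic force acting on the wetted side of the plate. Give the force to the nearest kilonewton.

γ = 0.822 × 9.81 = 8.06382 kN/m³.
Let θ = 73° be the plate's angle to the horizontal; measure y along the incline from where the plane meets the free surface. Vertical depth h = y·sinθ with sinθ = 0.956305.
The centroid lies 4.19/2 = 2.095 m below the top edge, so y_c = 2.095 m and h_c = 2.095 × 0.956305 = 2.00346 m.
A = 1.3 × 4.19 = 5.447 m².
Resultant F = γ·h_c·A = 8.06382 × 2.00346 × 5.447 = 87.9992 kN.

F ≈ 88 kN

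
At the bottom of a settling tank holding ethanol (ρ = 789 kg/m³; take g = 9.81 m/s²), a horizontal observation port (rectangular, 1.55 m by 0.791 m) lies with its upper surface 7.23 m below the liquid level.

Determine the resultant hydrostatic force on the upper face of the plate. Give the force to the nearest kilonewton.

F ≈ 69 kN

γ = ρg = 789 × 9.81 / 1000 = 7.74009 kN/m³.
The plate is horizontal, so pressure is uniform at p = γ·h = 7.74009 × 7.23 = 55.9609 kN/m².
A = 1.55 × 0.791 = 1.22605 m².
F = p·A = 55.9609 × 1.22605 = 68.6109 kN.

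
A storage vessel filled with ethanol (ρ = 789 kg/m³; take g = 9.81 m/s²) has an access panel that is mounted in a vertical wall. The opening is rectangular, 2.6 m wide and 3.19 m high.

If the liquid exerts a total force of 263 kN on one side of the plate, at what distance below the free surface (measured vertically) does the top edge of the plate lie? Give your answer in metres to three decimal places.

γ = ρg = 789 × 9.81 / 1000 = 7.74009 kN/m³.
A = 2.6 × 3.19 = 8.294 m².
From F = γ·h_c·A, the centroid depth is h_c = 263/(7.74009 × 8.294) = 4.09681 m.
The centroid lies 3.19/2 = 1.595 m below the top edge, so the top edge sits at h_top = 4.09681 − 1.595 = 2.50181 m below the surface.

d_top ≈ 2.502 m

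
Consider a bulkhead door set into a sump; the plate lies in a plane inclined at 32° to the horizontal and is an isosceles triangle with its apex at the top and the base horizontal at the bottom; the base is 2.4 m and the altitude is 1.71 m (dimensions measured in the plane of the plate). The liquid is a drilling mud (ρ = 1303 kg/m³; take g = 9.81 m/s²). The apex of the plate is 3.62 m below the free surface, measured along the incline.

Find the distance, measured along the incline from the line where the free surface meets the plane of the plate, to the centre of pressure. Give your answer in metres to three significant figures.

y_p = 4.79 m

γ = ρg = 1303 × 9.81 / 1000 = 12.78243 kN/m³.
Let θ = 32° be the plate's angle to the horizontal; measure y along the incline from where the plane meets the free surface. Vertical depth h = y·sinθ with sinθ = 0.529919.
With the apex up, the centroid sits 2h/3 = 2 × 1.71/3 = 1.14 m below the apex, so y_c = 3.62 + 1.14 = 4.76 m and h_c = 4.76 × 0.529919 = 2.52241 m.
A = ½ × 2.4 × 1.71 = 2.052 m².
Resultant F = γ·h_c·A = 12.78243 × 2.52241 × 2.052 = 66.1617 kN.
I_c = b·h³/36 = 2.4 × 1.71³/36 = 0.333347 m⁴.
Centre of pressure: y_p = y_c + I_c/(y_c·A) = 4.76 + 0.333347/(4.76 × 2.052) = 4.76 + 0.0341281 = 4.79413 m along the plane.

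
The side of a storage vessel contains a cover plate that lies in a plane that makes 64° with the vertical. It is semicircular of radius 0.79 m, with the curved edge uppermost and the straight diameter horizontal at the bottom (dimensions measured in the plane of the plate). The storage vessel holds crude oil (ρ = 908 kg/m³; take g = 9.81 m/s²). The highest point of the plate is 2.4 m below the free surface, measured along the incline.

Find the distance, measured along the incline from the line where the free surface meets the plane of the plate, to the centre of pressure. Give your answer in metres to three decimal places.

y_p = 2.870 m

γ = ρg = 908 × 9.81 / 1000 = 8.90748 kN/m³.
The plate makes 64° with the vertical, i.e. θ = 90° − 64° = 26° to the horizontal. Measuring y along the incline from the free-surface line, vertical depth h = y·sinθ with sinθ = 0.438371.
The centroid lies 4r/(3π) = 0.335286 m above the diameter, so r − 4r/(3π) = 0.79 − 0.335286 = 0.454714 m below the topmost point, so y_c = 2.4 + 0.454714 = 2.85471 m and h_c = 2.85471 × 0.438371 = 1.25142 m.
A = πr²/2 = π × 0.79²/2 = 0.980334 m².
Resultant F = γ·h_c·A = 8.90748 × 1.25142 × 0.980334 = 10.9278 kN.
I_c = (π/8 − 8/(9π))·r⁴ = 0.109757 × 0.79⁴ = 0.0427504 m⁴.
Centre of pressure: y_p = y_c + I_c/(y_c·A) = 2.85471 + 0.0427504/(2.85471 × 0.980334) = 2.85471 + 0.0152758 = 2.86999 m along the plane.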